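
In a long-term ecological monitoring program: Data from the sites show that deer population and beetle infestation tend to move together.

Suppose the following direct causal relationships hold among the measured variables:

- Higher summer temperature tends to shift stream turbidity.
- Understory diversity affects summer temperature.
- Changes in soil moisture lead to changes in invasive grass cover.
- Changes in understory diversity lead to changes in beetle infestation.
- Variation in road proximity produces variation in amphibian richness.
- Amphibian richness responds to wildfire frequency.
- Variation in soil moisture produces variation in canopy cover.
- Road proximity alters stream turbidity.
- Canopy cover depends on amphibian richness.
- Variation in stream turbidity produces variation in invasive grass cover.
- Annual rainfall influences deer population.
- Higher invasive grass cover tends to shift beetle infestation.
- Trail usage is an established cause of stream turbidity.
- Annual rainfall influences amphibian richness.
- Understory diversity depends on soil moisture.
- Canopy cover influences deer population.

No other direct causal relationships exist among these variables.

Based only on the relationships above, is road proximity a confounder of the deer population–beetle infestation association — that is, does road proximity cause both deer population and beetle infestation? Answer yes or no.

yes

Road proximity has a causal path to deer population (road proximity → amphibian richness → canopy cover → deer population) and to beetle infestation (road proximity → stream turbidity → invasive grass cover → beetle infestation), so it is a common cause of both — a confounder.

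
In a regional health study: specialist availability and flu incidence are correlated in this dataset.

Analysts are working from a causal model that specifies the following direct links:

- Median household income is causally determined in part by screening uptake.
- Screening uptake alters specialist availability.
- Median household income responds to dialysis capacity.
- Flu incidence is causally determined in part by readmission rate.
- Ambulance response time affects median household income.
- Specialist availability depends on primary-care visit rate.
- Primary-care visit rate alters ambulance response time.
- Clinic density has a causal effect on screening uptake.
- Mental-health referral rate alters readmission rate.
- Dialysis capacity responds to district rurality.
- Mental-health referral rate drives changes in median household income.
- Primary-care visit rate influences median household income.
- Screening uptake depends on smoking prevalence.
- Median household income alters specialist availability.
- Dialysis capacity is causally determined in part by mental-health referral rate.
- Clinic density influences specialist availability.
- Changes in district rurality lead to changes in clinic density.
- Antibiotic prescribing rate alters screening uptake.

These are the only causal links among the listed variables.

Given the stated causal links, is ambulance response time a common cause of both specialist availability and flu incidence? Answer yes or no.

no

Ambulance response time has no stated causal path to flu incidence. A confounder must cause both variables, so ambulance response time does not qualify.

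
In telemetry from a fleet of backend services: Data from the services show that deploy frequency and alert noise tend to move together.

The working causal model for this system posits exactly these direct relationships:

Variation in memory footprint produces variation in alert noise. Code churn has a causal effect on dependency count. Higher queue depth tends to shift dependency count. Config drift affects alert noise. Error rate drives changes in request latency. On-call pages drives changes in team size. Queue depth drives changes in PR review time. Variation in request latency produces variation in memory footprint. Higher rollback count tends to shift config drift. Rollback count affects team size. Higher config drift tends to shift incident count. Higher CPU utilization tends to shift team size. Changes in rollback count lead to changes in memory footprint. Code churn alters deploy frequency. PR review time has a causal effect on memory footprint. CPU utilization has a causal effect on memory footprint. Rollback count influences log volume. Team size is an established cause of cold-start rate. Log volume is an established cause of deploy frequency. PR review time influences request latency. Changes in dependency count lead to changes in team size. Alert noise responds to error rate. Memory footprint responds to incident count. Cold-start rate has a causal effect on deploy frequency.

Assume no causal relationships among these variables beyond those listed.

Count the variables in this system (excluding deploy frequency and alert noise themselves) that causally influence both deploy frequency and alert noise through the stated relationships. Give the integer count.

3

The common causes are: CPU utilization (to deploy frequency via CPU utilization → team size → cold-start rate → deploy frequency; to alert noise via CPU utilization → memory footprint → alert noise); queue depth (to deploy frequency via queue depth → dependency count → team size → cold-start rate → deploy frequency; to alert noise via queue depth → PR review time → memory footprint → alert noise); rollback count (to deploy frequency via rollback count → log volume → deploy frequency; to alert noise via rollback count → memory footprint → alert noise).
Every other variable lacks a causal path to at least one of deploy frequency and alert noise.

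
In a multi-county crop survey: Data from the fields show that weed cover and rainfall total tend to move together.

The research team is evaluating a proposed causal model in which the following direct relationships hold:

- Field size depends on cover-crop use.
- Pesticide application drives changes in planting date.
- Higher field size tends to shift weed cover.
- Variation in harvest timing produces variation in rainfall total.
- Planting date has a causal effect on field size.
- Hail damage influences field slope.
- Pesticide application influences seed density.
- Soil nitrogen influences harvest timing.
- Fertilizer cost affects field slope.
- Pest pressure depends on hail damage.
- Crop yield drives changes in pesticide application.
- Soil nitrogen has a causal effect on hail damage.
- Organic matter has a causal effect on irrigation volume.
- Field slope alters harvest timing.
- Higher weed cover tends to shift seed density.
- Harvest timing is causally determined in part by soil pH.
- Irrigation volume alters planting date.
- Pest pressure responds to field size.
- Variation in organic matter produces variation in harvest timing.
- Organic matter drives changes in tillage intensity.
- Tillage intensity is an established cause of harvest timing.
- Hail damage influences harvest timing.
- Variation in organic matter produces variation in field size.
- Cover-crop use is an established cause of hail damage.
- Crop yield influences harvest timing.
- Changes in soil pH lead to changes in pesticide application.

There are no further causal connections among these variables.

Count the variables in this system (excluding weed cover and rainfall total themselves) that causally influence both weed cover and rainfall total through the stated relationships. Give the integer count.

4

The common causes are: cover-crop use (to weed cover via cover-crop use → field size → weed cover; to rainfall total via cover-crop use → hail damage → harvest timing → rainfall total); crop yield (to weed cover via crop yield → pesticide application → planting date → field size → weed cover; to rainfall total via crop yield → harvest timing → rainfall total); organic matter (to weed cover via organic matter → field size → weed cover; to rainfall total via organic matter → harvest timing → rainfall total); soil pH (to weed cover via soil pH → pesticide application → planting date → field size → weed cover; to rainfall total via soil pH → harvest timing → rainfall total).
Every other variable lacks a causal path to at least one of weed cover and rainfall total.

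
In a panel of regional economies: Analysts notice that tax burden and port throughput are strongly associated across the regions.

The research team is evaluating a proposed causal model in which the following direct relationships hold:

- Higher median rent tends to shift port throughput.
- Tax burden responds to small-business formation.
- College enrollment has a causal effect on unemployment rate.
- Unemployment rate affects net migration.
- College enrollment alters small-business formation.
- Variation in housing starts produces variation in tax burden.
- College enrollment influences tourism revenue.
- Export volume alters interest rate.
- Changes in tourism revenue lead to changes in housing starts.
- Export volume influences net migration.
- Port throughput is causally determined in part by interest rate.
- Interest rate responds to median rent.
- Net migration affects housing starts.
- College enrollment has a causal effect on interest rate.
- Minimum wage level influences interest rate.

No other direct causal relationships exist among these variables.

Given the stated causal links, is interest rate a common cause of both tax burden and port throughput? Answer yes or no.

Interest rate has no stated causal path to tax burden. A confounder must cause both variables, so interest rate does not qualify.

no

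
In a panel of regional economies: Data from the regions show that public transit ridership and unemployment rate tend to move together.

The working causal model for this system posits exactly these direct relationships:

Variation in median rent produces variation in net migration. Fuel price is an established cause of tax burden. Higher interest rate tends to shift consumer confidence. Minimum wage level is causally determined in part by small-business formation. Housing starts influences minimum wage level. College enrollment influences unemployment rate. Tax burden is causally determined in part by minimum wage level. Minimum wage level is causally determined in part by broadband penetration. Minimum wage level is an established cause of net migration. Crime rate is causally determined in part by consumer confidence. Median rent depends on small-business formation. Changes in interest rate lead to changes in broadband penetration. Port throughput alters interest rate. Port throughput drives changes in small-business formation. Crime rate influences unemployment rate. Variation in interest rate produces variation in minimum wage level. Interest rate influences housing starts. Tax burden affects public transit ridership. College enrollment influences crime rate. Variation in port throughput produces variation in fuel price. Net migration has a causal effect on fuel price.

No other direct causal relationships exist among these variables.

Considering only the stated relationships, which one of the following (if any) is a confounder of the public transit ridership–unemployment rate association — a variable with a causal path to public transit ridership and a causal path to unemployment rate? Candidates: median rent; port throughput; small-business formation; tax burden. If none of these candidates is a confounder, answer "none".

port throughput

Port throughput causes public transit ridership (port throughput → fuel price → tax burden → public transit ridership) and also causes unemployment rate (port throughput → interest rate → consumer confidence → crime rate → unemployment rate); it is a common cause of both.
Each of the other candidates lacks a causal path to at least one of public transit ridership and unemployment rate, so they do not confound the relationship.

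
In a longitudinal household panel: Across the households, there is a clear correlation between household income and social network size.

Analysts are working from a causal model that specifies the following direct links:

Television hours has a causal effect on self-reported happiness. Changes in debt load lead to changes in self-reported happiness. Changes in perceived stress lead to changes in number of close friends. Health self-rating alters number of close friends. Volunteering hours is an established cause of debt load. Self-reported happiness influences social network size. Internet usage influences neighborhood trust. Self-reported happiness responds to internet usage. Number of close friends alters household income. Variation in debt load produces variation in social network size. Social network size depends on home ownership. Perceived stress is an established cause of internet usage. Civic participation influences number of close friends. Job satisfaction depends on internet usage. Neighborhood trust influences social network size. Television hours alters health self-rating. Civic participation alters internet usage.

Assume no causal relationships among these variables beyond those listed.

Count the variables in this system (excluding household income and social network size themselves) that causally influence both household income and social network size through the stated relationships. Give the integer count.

The common causes are: civic participation (to household income via civic participation → number of close friends → household income; to social network size via civic participation → internet usage → self-reported happiness → social network size); perceived stress (to household income via perceived stress → number of close friends → household income; to social network size via perceived stress → internet usage → self-reported happiness → social network size); television hours (to household income via television hours → health self-rating → number of close friends → household income; to social network size via television hours → self-reported happiness → social network size).
Every other variable lacks a causal path to at least one of household income and social network size.

3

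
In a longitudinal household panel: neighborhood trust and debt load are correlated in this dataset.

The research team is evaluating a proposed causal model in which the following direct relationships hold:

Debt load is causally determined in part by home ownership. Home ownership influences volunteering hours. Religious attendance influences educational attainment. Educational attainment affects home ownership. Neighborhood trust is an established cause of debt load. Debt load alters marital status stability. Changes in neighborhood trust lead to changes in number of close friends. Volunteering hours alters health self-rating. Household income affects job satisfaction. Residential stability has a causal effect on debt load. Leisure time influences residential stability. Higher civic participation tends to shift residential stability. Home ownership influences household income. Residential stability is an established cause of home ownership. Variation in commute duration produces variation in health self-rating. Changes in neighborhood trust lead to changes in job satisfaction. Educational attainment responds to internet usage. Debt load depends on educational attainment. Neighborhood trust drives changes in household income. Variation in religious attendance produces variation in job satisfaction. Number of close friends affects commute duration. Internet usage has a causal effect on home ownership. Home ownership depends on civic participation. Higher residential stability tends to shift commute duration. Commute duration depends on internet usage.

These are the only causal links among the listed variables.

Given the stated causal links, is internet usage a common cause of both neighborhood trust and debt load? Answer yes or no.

Internet usage has no stated causal path to neighborhood trust. A confounder must cause both variables, so internet usage does not qualify.

no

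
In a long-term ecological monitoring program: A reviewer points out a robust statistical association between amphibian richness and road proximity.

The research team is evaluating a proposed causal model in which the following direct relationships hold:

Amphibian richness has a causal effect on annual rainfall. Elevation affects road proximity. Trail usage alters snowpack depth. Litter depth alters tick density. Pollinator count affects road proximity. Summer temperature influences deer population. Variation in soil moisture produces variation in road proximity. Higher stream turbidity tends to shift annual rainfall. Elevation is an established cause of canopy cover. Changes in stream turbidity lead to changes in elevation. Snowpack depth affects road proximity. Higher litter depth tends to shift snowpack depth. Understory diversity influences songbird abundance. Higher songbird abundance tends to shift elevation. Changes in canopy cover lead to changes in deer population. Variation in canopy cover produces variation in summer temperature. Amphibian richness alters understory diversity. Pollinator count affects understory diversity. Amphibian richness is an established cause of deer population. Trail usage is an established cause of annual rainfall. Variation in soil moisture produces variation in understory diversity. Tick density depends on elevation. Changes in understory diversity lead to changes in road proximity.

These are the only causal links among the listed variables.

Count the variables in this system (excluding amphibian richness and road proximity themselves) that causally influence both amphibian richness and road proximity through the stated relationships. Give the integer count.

0

No listed variable has a causal path to both amphibian richness and road proximity, so there are no common causes.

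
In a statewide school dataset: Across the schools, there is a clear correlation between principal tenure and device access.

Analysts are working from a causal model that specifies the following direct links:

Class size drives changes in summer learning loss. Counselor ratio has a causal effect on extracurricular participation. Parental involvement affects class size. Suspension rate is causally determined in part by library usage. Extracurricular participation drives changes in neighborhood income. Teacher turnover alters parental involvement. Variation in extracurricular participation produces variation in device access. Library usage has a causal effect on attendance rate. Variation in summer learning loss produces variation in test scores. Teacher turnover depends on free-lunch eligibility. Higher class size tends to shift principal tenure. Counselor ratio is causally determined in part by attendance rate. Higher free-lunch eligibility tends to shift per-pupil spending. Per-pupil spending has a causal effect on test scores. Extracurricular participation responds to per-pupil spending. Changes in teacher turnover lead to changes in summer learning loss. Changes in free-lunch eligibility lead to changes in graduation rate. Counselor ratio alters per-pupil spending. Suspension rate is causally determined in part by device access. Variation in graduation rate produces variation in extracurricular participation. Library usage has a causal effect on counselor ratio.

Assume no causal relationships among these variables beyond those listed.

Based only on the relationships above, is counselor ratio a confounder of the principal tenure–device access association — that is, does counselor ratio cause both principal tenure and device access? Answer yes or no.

Counselor ratio has no stated causal path to principal tenure. A confounder must cause both variables, so counselor ratio does not qualify.

no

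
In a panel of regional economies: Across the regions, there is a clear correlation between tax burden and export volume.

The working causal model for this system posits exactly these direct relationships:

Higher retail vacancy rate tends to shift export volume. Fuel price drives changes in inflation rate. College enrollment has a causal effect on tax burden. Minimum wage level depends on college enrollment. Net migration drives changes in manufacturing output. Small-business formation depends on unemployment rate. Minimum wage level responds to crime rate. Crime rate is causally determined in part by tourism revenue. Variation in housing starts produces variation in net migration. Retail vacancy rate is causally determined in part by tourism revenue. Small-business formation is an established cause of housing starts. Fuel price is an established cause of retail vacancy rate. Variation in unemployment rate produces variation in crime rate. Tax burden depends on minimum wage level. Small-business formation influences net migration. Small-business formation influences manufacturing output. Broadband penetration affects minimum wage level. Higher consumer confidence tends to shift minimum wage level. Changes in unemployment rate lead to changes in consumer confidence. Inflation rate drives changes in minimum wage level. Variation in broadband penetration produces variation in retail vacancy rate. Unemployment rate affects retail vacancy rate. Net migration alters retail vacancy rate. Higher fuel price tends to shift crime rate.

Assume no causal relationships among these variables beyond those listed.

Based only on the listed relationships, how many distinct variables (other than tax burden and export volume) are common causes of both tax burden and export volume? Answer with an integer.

The common causes are: broadband penetration (to tax burden via broadband penetration → minimum wage level → tax burden; to export volume via broadband penetration → retail vacancy rate → export volume); fuel price (to tax burden via fuel price → inflation rate → minimum wage level → tax burden; to export volume via fuel price → retail vacancy rate → export volume); tourism revenue (to tax burden via tourism revenue → crime rate → minimum wage level → tax burden; to export volume via tourism revenue → retail vacancy rate → export volume); unemployment rate (to tax burden via unemployment rate → crime rate → minimum wage level → tax burden; to export volume via unemployment rate → retail vacancy rate → export volume).
Every other variable lacks a causal path to at least one of tax burden and export volume.

4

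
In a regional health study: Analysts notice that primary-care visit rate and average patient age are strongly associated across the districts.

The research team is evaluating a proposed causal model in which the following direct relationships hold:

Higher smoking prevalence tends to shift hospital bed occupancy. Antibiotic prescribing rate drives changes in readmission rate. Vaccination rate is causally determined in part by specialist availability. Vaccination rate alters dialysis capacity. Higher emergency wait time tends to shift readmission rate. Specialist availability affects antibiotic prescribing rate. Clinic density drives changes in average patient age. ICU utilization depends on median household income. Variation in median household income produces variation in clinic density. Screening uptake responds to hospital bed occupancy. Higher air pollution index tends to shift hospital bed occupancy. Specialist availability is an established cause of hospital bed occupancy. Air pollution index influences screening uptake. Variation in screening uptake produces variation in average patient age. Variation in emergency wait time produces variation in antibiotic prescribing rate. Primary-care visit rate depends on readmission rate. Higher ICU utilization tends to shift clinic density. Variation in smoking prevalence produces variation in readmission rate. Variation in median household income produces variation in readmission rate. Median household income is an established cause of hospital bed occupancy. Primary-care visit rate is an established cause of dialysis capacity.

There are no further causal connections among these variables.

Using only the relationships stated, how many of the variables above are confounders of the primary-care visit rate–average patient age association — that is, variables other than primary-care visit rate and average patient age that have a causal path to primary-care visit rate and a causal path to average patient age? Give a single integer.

The common causes are: median household income (to primary-care visit rate via median household income → readmission rate → primary-care visit rate; to average patient age via median household income → clinic density → average patient age); smoking prevalence (to primary-care visit rate via smoking prevalence → readmission rate → primary-care visit rate; to average patient age via smoking prevalence → hospital bed occupancy → screening uptake → average patient age); specialist availability (to primary-care visit rate via specialist availability → antibiotic prescribing rate → readmission rate → primary-care visit rate; to average patient age via specialist availability → hospital bed occupancy → screening uptake → average patient age).
Every other variable lacks a causal path to at least one of primary-care visit rate and average patient age.

3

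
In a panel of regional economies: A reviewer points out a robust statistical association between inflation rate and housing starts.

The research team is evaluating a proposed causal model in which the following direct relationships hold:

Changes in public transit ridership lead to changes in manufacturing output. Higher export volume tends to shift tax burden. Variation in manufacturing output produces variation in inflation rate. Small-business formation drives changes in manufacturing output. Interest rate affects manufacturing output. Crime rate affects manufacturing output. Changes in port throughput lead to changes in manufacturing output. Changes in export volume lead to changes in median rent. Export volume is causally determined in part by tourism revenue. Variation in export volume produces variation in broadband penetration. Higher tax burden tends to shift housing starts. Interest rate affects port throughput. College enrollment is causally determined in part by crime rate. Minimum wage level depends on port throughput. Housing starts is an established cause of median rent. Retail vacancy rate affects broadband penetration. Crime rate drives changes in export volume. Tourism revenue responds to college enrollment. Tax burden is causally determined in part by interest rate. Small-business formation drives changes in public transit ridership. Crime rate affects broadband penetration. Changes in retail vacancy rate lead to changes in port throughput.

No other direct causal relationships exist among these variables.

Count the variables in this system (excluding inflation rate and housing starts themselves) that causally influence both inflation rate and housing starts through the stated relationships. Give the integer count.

The common causes are: crime rate (to inflation rate via crime rate → manufacturing output → inflation rate; to housing starts via crime rate → export volume → tax burden → housing starts); interest rate (to inflation rate via interest rate → manufacturing output → inflation rate; to housing starts via interest rate → tax burden → housing starts).
Every other variable lacks a causal path to at least one of inflation rate and housing starts.

2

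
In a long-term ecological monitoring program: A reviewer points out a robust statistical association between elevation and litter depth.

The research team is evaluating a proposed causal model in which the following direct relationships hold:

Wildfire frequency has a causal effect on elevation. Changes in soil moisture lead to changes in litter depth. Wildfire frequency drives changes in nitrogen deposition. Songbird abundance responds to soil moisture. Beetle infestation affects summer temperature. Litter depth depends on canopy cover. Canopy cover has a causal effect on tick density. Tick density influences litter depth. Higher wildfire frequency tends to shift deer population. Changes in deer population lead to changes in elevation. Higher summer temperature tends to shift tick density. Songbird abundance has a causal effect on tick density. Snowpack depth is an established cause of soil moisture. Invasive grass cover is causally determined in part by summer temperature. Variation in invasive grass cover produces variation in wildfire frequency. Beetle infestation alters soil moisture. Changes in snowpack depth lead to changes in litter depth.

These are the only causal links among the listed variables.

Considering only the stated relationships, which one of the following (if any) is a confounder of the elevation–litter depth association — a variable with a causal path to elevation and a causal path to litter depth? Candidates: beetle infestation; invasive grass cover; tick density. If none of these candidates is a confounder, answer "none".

Beetle infestation causes elevation (beetle infestation → summer temperature → invasive grass cover → wildfire frequency → elevation) and also causes litter depth (beetle infestation → soil moisture → litter depth); it is a common cause of both.
Each of the other candidates lacks a causal path to at least one of elevation and litter depth, so they do not confound the relationship.

beetle infestation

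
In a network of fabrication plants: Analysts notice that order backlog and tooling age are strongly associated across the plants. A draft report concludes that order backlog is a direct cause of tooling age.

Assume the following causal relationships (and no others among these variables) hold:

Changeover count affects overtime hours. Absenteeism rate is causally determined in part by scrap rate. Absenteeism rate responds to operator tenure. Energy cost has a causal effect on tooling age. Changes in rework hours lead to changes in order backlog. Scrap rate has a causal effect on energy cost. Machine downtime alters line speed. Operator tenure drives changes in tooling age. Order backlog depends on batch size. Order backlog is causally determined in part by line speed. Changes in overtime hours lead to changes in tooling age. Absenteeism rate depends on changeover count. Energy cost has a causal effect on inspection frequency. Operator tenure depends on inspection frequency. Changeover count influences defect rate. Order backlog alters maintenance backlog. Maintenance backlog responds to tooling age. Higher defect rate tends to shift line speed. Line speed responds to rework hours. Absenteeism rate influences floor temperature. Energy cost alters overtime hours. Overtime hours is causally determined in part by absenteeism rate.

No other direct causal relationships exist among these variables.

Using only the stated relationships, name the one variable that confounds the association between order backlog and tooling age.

changeover count

Changeover count has a causal path to order backlog (changeover count → defect rate → line speed → order backlog) and a separate causal path to tooling age (changeover count → overtime hours → tooling age), so it is a common cause of both.
No stated relationship gives order backlog a causal route to tooling age, so the correlation is explained by the shared upstream cause rather than a direct effect.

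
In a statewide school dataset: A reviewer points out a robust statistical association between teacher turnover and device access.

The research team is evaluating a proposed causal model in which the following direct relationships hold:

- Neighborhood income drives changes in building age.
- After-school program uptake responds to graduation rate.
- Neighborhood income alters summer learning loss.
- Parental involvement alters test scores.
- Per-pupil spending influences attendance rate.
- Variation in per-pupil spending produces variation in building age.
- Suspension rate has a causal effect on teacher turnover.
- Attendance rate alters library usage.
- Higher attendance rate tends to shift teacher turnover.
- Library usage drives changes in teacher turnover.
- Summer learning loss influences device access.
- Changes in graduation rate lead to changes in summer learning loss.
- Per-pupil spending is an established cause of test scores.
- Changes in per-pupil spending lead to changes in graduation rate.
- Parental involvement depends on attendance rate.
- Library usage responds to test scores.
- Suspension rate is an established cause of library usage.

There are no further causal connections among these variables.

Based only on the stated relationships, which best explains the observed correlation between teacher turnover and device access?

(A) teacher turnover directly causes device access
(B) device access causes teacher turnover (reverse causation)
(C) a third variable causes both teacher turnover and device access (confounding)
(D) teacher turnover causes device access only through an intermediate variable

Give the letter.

Per-pupil spending causes teacher turnover (per-pupil spending → attendance rate → teacher turnover) and device access (per-pupil spending → graduation rate → summer learning loss → device access) — a common cause creating the correlation.
There is no stated path from teacher turnover to device access or from device access to teacher turnover, so neither direct nor reverse causation applies.

C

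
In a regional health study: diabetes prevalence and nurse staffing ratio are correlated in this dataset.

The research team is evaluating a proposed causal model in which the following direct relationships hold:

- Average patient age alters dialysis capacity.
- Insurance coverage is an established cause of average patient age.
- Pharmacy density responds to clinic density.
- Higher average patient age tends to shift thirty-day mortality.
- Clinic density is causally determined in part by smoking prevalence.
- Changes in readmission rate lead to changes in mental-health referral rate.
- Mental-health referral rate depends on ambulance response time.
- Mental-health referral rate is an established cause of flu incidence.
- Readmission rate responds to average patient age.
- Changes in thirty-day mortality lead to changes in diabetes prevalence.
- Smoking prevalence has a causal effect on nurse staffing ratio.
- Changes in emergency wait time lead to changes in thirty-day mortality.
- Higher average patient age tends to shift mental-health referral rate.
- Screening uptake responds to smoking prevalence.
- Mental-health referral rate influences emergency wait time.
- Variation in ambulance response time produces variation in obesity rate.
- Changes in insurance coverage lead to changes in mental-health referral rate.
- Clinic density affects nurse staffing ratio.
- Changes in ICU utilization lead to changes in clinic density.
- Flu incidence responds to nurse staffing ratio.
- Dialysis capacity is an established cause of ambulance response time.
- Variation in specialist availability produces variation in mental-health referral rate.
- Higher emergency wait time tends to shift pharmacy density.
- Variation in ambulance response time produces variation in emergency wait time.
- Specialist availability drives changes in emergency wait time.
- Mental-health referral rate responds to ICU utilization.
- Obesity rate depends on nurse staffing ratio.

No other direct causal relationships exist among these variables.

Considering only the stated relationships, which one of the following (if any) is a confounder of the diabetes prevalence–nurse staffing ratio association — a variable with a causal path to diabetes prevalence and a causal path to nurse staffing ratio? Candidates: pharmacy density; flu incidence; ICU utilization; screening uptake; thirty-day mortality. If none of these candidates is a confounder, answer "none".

ICU utilization causes diabetes prevalence (ICU utilization → mental-health referral rate → emergency wait time → thirty-day mortality → diabetes prevalence) and also causes nurse staffing ratio (ICU utilization → clinic density → nurse staffing ratio); it is a common cause of both.
Each of the other candidates lacks a causal path to at least one of diabetes prevalence and nurse staffing ratio, so they do not confound the relationship.

ICU utilization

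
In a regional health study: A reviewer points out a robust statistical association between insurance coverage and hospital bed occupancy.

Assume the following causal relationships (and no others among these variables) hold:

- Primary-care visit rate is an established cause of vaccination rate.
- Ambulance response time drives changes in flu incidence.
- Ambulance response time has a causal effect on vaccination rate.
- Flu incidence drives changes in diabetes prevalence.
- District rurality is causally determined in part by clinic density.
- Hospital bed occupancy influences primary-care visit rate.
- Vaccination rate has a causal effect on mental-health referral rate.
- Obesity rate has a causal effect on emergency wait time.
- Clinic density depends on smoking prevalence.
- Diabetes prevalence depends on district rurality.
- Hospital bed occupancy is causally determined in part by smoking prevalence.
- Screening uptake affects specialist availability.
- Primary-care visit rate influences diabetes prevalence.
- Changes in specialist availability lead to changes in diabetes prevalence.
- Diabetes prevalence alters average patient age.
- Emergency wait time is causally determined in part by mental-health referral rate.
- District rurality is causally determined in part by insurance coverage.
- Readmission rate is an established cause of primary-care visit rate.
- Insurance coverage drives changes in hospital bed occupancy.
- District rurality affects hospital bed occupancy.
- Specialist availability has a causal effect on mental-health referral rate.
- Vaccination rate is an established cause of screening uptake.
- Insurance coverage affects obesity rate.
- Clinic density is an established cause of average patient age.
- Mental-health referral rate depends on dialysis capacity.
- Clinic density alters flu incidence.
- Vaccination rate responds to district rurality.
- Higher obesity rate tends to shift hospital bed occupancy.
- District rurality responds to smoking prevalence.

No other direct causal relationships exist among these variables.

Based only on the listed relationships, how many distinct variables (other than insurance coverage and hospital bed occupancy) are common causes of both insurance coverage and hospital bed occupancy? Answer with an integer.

0

No listed variable has a causal path to both insurance coverage and hospital bed occupancy, so there are no common causes.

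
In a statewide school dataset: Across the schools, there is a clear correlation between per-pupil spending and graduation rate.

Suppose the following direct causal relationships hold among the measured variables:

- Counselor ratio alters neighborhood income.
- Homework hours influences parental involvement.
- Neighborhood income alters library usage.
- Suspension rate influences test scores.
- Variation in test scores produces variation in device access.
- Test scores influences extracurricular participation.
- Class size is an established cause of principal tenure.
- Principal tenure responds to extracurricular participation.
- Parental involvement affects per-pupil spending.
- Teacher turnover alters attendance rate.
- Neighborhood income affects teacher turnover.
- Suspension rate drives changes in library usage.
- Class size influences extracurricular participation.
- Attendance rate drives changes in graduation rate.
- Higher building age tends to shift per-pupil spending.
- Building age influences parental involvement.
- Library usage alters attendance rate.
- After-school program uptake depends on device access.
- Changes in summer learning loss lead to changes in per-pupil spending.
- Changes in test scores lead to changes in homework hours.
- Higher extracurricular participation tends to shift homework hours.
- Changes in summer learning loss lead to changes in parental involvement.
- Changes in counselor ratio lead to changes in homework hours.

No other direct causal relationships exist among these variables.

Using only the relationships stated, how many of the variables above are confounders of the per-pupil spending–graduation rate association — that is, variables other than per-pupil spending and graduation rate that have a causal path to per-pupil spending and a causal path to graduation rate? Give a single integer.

The common causes are: counselor ratio (to per-pupil spending via counselor ratio → homework hours → parental involvement → per-pupil spending; to graduation rate via counselor ratio → neighborhood income → library usage → attendance rate → graduation rate); suspension rate (to per-pupil spending via suspension rate → test scores → homework hours → parental involvement → per-pupil spending; to graduation rate via suspension rate → library usage → attendance rate → graduation rate).
Every other variable lacks a causal path to at least one of per-pupil spending and graduation rate.

2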